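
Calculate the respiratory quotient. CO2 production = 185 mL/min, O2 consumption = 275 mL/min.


RQ = VCO2 / VO2
RQ = 185 / 275
RQ = 0.6727


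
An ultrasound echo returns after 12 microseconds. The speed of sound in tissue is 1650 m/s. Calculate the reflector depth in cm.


depth = c * t / 2
t = 12 us = 1.2000e-05 s
depth = 1650 * 1.2000e-05 / 2
depth = 0.0099 m = 0.99 cm


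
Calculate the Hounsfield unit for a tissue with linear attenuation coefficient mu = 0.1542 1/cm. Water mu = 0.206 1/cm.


HU = ((mu_tissue - mu_water) / mu_water) * 1000
HU = ((0.1542 - 0.206) / 0.206) * 1000
HU = -251.5


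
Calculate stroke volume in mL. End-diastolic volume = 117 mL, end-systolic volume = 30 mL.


SV = EDV - ESV
SV = 117 - 30
SV = 87 mL


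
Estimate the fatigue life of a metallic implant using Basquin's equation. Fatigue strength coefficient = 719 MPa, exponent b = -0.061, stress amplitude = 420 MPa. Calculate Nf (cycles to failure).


sigma_a = sigma_f' * (2Nf)^b
2Nf = (sigma_a/sigma_f')^(1/b)
2Nf = (420/719)^(1/-0.061)
2Nf = 6722.556
Nf = 3361


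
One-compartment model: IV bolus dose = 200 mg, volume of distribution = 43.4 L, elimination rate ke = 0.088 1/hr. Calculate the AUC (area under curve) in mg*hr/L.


C0 = Dose/Vd = 200/43.4 = 4.60829 mg/L
AUC = C0/ke = 4.60829/0.088
AUC = 52.37 mg*hr/L


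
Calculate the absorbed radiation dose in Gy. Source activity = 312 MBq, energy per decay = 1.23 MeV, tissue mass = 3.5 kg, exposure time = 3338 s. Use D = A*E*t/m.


A = 312 MBq = 3.1200e+08 Bq
E = 1.23 MeV = 1.97046e-13 J
D = A*E*t/m = 3.1200e+08*1.97046e-13*3338/3.5
D = 0.05863 Gy


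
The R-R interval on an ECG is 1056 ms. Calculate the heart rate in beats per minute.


HR = 60 / RR_interval(s)
RR = 1056 ms = 1.056 s
HR = 60 / 1.056 = 56.82 bpm


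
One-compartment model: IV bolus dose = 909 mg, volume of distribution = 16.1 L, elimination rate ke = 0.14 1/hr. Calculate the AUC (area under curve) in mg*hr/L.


C0 = Dose/Vd = 909/16.1 = 56.4596 mg/L
AUC = C0/ke = 56.4596/0.14
AUC = 403.3 mg*hr/L


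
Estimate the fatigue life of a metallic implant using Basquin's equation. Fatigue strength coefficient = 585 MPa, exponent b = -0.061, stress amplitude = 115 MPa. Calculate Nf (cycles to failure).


sigma_a = sigma_f' * (2Nf)^b
2Nf = (sigma_a/sigma_f')^(1/b)
2Nf = (115/585)^(1/-0.061)
2Nf = 3.813108e+11
Nf = 1.9066e+11


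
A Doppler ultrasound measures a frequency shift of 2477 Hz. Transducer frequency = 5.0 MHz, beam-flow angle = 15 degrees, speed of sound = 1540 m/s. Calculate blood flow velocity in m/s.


v = fd * c / (2 * f0 * cos(theta))
v = 2477 * 1540 / (2 * 5.0000e+06 * cos(15))
v = 0.3949 m/s


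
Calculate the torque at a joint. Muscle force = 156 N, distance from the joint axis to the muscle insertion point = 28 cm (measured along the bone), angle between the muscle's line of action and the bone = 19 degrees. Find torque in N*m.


Torque = F * d * sin(theta)   (moment arm = d*sin(theta))
d = 28 cm = 0.28 m
Torque = 156 * 0.28 * sin(19)
Torque = 14.22 N*m


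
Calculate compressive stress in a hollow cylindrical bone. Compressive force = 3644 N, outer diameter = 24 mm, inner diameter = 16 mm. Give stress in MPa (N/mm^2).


A = pi*(r_o^2 - r_i^2)
r_o = 12 mm, r_i = 8 mm
A = 251.327 mm^2
sigma = F/A = 3644 / 251.327
sigma = 14.5 MPa


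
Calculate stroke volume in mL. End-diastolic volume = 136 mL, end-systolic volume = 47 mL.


SV = EDV - ESV
SV = 136 - 47
SV = 89 mL


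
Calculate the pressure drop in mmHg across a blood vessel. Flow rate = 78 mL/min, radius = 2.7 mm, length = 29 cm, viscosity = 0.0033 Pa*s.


dP = 8*mu*L*Q / (pi*r^4)
Q = 78 mL/min = 1.3e-06 m^3/s
dP = 59.6129 Pa = 59.6129 / 133.322 mmHg = 0.4471 mmHg


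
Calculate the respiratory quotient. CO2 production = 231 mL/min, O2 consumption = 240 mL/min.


RQ = VCO2 / VO2
RQ = 231 / 240
RQ = 0.9625


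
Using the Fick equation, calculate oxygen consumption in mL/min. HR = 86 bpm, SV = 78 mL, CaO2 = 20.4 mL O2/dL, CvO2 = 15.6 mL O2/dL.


CO = HR*SV = 86*78/1000 = 6.708 L/min
a-v O2 diff = 20.4 - 15.6 = 4.8 mL/dL
VO2 = CO * (CaO2-CvO2) * 10 dL/L
VO2 = 6.708 * 4.8 * 10
VO2 = 322 mL/min


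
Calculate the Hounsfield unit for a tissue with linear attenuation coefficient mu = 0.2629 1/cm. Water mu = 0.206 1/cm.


HU = ((mu_tissue - mu_water) / mu_water) * 1000
HU = ((0.2629 - 0.206) / 0.206) * 1000
HU = 276.2


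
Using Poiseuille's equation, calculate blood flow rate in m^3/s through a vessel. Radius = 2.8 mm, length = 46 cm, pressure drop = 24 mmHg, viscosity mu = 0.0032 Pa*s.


Q = pi*r^4*dP / (8*mu*L)
r = 0.0028 m, L = 0.46 m
dP = 24 mmHg = 3199.728 Pa
Q = 5.2468e-05 m^3/s


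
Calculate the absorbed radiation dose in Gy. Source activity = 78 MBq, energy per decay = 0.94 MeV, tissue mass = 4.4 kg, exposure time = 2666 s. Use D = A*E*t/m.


A = 78 MBq = 7.8000e+07 Bq
E = 0.94 MeV = 1.50588e-13 J
D = A*E*t/m = 7.8000e+07*1.50588e-13*2666/4.4
D = 0.007117 Gy


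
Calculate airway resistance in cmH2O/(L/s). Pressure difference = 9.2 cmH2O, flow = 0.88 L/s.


R = dP / flow
R = 9.2 / 0.88
R = 10.45 cmH2O/(L/s)


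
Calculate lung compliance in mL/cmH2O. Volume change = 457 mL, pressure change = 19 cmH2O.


C = dV / dP
C = 457 / 19
C = 24.05 mL/cmH2O


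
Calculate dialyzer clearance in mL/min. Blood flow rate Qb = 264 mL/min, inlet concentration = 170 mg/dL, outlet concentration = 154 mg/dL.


K = Qb * (Cb_in - Cb_out) / Cb_in
K = 264 * (170 - 154) / 170
K = 24.85 mL/min


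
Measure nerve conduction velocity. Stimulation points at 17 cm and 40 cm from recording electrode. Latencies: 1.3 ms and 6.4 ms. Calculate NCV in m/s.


Distance = (40 - 17) / 100 = 0.23 m
dt = (6.4 - 1.3) / 1000 = 0.0051 s
NCV = dist / dt = 45.1 m/s


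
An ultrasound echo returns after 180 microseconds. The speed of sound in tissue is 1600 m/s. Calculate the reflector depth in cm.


depth = c * t / 2
t = 180 us = 1.8000e-04 s
depth = 1600 * 1.8000e-04 / 2
depth = 0.144 m = 14.4 cm


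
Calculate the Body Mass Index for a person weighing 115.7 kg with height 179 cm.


BMI = weight / height^2
height = 179 cm = 1.79 m
BMI = 115.7 / 1.79^2
BMI = 36.11 kg/m^2


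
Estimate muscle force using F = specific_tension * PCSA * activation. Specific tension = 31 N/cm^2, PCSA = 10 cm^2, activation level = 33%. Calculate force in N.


F = sigma * PCSA * activation
F = 31 * 10 * 0.33
F = 102.3 N


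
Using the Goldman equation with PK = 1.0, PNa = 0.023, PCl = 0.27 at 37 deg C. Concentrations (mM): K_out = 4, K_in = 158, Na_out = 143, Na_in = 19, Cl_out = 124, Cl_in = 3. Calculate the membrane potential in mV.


Vm = (RT/F)*ln((PK*Ko + PNa*Nao + PCl*Cli)/(PK*Ki + PNa*Nai + PCl*Clo))
Numer = 8.099, Denom = 191.917
Vm = -84.59 mV


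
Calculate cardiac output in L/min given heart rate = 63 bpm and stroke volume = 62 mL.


CO = HR * SV
CO = 63 * 62 / 1000
CO = 3.906 L/min


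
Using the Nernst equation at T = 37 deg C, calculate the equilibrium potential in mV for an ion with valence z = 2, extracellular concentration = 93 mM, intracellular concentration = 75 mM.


E = (RT/(zF)) * ln(C_out/C_in)
T = 37 + 273.15 = 310.15 K
E = (8.314 * 310.15 / (2 * 96485)) * ln(93/75)
E = 2.874 mV


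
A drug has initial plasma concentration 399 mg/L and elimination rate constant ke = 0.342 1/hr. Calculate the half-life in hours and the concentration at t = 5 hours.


t_half = ln(2) / ke = 0.693147 / 0.342 = 2.027 hr
C(t) = C0 * exp(-ke*t) = 399 * exp(-0.342*5)
C(5) = 72.17 mg/L


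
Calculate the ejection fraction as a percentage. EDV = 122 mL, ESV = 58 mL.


SV = EDV - ESV = 122 - 58 = 64 mL
EF = SV/EDV * 100 = 64/122 * 100
EF = 52.46%


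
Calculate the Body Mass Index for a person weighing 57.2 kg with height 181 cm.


BMI = weight / height^2
height = 181 cm = 1.81 m
BMI = 57.2 / 1.81^2
BMI = 17.46 kg/m^2


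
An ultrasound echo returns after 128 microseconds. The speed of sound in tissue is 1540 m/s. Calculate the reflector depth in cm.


depth = c * t / 2
t = 128 us = 1.2800e-04 s
depth = 1540 * 1.2800e-04 / 2
depth = 0.09856 m = 9.856 cm


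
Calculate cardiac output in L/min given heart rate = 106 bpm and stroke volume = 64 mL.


CO = HR * SV
CO = 106 * 64 / 1000
CO = 6.784 L/min


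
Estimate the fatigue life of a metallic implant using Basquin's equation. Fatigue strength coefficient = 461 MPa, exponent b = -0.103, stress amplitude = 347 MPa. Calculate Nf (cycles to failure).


sigma_a = sigma_f' * (2Nf)^b
2Nf = (sigma_a/sigma_f')^(1/b)
2Nf = (347/461)^(1/-0.103)
2Nf = 15.768162
Nf = 7.884


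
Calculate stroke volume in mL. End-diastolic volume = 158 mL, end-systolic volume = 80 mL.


SV = EDV - ESV
SV = 158 - 80
SV = 78 mL


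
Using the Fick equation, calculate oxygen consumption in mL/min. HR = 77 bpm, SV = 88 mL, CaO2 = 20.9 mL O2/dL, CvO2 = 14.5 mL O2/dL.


CO = HR*SV = 77*88/1000 = 6.776 L/min
a-v O2 diff = 20.9 - 14.5 = 6.4 mL/dL
VO2 = CO * (CaO2-CvO2) * 10 dL/L
VO2 = 6.776 * 6.4 * 10
VO2 = 433.7 mL/min


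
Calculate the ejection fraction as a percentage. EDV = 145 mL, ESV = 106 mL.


SV = EDV - ESV = 145 - 106 = 39 mL
EF = SV/EDV * 100 = 39/145 * 100
EF = 26.9%


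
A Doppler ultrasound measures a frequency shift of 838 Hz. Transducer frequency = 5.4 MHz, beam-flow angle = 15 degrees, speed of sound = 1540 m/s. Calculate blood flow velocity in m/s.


v = fd * c / (2 * f0 * cos(theta))
v = 838 * 1540 / (2 * 5.4000e+06 * cos(15))
v = 0.1237 m/s


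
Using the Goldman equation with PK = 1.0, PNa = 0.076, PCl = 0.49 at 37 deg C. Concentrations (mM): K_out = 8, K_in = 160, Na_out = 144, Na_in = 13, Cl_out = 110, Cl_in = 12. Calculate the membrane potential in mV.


Vm = (RT/F)*ln((PK*Ko + PNa*Nao + PCl*Cli)/(PK*Ki + PNa*Nai + PCl*Clo))
Numer = 24.824, Denom = 214.888
Vm = -57.68 mV


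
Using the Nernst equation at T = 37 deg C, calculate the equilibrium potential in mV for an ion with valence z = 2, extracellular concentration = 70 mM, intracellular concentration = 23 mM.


E = (RT/(zF)) * ln(C_out/C_in)
T = 37 + 273.15 = 310.15 K
E = (8.314 * 310.15 / (2 * 96485)) * ln(70/23)
E = 14.87 mV


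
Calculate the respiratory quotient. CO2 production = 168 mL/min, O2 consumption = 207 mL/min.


RQ = VCO2 / VO2
RQ = 168 / 207
RQ = 0.8116


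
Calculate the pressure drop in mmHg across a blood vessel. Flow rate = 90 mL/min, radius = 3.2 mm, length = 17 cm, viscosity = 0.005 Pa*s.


dP = 8*mu*L*Q / (pi*r^4)
Q = 90 mL/min = 1.5e-06 m^3/s
dP = 30.9635 Pa = 30.9635 / 133.322 mmHg = 0.2322 mmHg


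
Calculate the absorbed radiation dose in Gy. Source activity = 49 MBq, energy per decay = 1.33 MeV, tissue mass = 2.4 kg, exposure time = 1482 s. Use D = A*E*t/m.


A = 49 MBq = 4.9000e+07 Bq
E = 1.33 MeV = 2.13066e-13 J
D = A*E*t/m = 4.9000e+07*2.13066e-13*1482/2.4
D = 0.006447 Gy


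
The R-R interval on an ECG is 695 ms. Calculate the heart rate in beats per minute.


HR = 60 / RR_interval(s)
RR = 695 ms = 0.695 s
HR = 60 / 0.695 = 86.33 bpm


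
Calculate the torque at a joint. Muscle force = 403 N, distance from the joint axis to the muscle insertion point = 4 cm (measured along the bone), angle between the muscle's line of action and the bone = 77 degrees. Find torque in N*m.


Torque = F * d * sin(theta)   (moment arm = d*sin(theta))
d = 4 cm = 0.04 m
Torque = 403 * 0.04 * sin(77)
Torque = 15.71 N*m


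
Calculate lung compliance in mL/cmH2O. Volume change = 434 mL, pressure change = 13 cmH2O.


C = dV / dP
C = 434 / 13
C = 33.38 mL/cmH2O


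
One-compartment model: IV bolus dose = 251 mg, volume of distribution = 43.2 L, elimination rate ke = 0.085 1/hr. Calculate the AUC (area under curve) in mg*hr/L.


C0 = Dose/Vd = 251/43.2 = 5.81019 mg/L
AUC = C0/ke = 5.81019/0.085
AUC = 68.36 mg*hr/L


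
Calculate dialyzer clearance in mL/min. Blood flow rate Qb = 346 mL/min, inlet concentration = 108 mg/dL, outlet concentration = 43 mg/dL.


K = Qb * (Cb_in - Cb_out) / Cb_in
K = 346 * (108 - 43) / 108
K = 208.2 mL/min


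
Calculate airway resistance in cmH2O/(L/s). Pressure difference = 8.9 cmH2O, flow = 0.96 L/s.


R = dP / flow
R = 8.9 / 0.96
R = 9.271 cmH2O/(L/s)


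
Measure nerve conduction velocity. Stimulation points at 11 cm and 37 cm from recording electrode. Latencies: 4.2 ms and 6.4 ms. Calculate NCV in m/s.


Distance = (37 - 11) / 100 = 0.26 m
dt = (6.4 - 4.2) / 1000 = 0.0022 s
NCV = dist / dt = 118.2 m/s


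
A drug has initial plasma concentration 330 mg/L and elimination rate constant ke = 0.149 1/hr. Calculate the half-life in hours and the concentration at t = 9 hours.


t_half = ln(2) / ke = 0.693147 / 0.149 = 4.652 hr
C(t) = C0 * exp(-ke*t) = 330 * exp(-0.149*9)
C(9) = 86.32 mg/L


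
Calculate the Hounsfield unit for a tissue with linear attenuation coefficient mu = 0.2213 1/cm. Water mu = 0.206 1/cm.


HU = ((mu_tissue - mu_water) / mu_water) * 1000
HU = ((0.2213 - 0.206) / 0.206) * 1000
HU = 74.27


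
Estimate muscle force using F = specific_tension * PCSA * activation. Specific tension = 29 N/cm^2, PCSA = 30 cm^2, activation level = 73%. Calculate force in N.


F = sigma * PCSA * activation
F = 29 * 30 * 0.73
F = 635.1 N


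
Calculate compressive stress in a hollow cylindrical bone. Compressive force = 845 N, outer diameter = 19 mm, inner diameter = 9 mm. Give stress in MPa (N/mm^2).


A = pi*(r_o^2 - r_i^2)
r_o = 9.5 mm, r_i = 4.5 mm
A = 219.911 mm^2
sigma = F/A = 845 / 219.911
sigma = 3.842 MPa


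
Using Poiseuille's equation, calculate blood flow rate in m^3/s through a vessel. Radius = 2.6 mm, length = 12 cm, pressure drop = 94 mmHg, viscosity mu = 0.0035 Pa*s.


Q = pi*r^4*dP / (8*mu*L)
r = 0.0026 m, L = 0.12 m
dP = 94 mmHg = 12532.268 Pa
Q = 5.3547e-04 m^3/s


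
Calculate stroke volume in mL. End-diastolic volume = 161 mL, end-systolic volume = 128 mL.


SV = EDV - ESV
SV = 161 - 128
SV = 33 mL


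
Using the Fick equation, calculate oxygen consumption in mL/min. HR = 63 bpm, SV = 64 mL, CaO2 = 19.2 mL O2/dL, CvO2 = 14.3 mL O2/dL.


CO = HR*SV = 63*64/1000 = 4.032 L/min
a-v O2 diff = 19.2 - 14.3 = 4.9 mL/dL
VO2 = CO * (CaO2-CvO2) * 10 dL/L
VO2 = 4.032 * 4.9 * 10
VO2 = 197.6 mL/min


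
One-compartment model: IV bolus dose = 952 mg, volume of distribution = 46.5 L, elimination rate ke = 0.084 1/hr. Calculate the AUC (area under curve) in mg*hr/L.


C0 = Dose/Vd = 952/46.5 = 20.4731 mg/L
AUC = C0/ke = 20.4731/0.084
AUC = 243.7 mg*hr/L


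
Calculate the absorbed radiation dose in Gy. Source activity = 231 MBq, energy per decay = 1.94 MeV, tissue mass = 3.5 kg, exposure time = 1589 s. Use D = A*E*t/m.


A = 231 MBq = 2.3100e+08 Bq
E = 1.94 MeV = 3.10788e-13 J
D = A*E*t/m = 2.3100e+08*3.10788e-13*1589/3.5
D = 0.03259 Gy


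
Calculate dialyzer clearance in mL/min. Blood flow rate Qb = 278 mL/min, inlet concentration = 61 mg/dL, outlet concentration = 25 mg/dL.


K = Qb * (Cb_in - Cb_out) / Cb_in
K = 278 * (61 - 25) / 61
K = 164.1 mL/min


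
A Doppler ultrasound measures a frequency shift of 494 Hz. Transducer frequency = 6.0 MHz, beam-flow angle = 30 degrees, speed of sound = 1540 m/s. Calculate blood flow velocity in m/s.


v = fd * c / (2 * f0 * cos(theta))
v = 494 * 1540 / (2 * 6.0000e+06 * cos(30))
v = 0.0732 m/s


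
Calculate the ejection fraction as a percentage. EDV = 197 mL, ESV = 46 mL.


SV = EDV - ESV = 197 - 46 = 151 mL
EF = SV/EDV * 100 = 151/197 * 100
EF = 76.65%


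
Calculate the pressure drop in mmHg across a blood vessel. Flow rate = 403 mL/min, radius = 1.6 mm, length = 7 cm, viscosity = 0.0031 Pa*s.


dP = 8*mu*L*Q / (pi*r^4)
Q = 403 mL/min = 6.71667e-06 m^3/s
dP = 566.336 Pa = 566.336 / 133.322 mmHg = 4.248 mmHg


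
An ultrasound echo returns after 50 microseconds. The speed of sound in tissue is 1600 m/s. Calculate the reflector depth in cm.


depth = c * t / 2
t = 50 us = 5.0000e-05 s
depth = 1600 * 5.0000e-05 / 2
depth = 0.04 m = 4 cm


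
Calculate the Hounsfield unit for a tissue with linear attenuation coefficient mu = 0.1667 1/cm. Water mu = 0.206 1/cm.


HU = ((mu_tissue - mu_water) / mu_water) * 1000
HU = ((0.1667 - 0.206) / 0.206) * 1000
HU = -190.8


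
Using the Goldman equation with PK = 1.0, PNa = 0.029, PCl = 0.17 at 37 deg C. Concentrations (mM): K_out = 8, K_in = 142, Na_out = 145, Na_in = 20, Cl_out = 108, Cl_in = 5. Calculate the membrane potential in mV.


Vm = (RT/F)*ln((PK*Ko + PNa*Nao + PCl*Cli)/(PK*Ki + PNa*Nai + PCl*Clo))
Numer = 13.055, Denom = 160.94
Vm = -67.13 mV


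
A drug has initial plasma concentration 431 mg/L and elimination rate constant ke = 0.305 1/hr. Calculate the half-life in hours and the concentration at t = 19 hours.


t_half = ln(2) / ke = 0.693147 / 0.305 = 2.273 hr
C(t) = C0 * exp(-ke*t) = 431 * exp(-0.305*19)
C(19) = 1.311 mg/L


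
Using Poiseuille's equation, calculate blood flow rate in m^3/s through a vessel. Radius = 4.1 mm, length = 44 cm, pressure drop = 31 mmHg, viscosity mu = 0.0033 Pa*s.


Q = pi*r^4*dP / (8*mu*L)
r = 0.0041 m, L = 0.44 m
dP = 31 mmHg = 4132.982 Pa
Q = 3.1586e-04 m^3/s


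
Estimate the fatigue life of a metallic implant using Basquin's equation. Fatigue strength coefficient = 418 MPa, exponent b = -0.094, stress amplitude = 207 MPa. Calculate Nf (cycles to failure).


sigma_a = sigma_f' * (2Nf)^b
2Nf = (sigma_a/sigma_f')^(1/b)
2Nf = (207/418)^(1/-0.094)
2Nf = 1765.516
Nf = 882.8


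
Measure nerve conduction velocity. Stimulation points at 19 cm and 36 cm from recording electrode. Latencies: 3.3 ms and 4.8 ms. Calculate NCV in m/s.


Distance = (36 - 19) / 100 = 0.17 m
dt = (4.8 - 3.3) / 1000 = 0.0015 s
NCV = dist / dt = 113.3 m/s


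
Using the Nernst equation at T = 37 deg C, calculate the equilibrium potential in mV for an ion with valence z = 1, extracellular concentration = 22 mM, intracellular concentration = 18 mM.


E = (RT/(zF)) * ln(C_out/C_in)
T = 37 + 273.15 = 310.15 K
E = (8.314 * 310.15 / (1 * 96485)) * ln(22/18)
E = 5.363 mV


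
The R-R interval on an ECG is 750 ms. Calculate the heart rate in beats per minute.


HR = 60 / RR_interval(s)
RR = 750 ms = 0.75 s
HR = 60 / 0.75 = 80 bpm


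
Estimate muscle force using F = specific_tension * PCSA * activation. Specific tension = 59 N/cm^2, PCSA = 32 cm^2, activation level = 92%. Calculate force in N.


F = sigma * PCSA * activation
F = 59 * 32 * 0.92
F = 1737 N


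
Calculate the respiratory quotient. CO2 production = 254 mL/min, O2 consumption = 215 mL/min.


RQ = VCO2 / VO2
RQ = 254 / 215
RQ = 1.181


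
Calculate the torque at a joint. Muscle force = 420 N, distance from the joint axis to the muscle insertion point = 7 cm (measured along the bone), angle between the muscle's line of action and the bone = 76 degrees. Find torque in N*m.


Torque = F * d * sin(theta)   (moment arm = d*sin(theta))
d = 7 cm = 0.07 m
Torque = 420 * 0.07 * sin(76)
Torque = 28.53 N*m


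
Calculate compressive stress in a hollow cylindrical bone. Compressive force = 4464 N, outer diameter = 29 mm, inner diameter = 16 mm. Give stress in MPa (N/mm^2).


A = pi*(r_o^2 - r_i^2)
r_o = 14.5 mm, r_i = 8 mm
A = 459.458 mm^2
sigma = F/A = 4464 / 459.458
sigma = 9.716 MPa


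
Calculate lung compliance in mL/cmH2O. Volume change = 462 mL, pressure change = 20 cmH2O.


C = dV / dP
C = 462 / 20
C = 23.1 mL/cmH2O


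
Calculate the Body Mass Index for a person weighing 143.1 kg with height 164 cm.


BMI = weight / height^2
height = 164 cm = 1.64 m
BMI = 143.1 / 1.64^2
BMI = 53.2 kg/m^2


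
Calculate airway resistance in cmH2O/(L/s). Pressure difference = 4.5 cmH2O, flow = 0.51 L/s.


R = dP / flow
R = 4.5 / 0.51
R = 8.824 cmH2O/(L/s)


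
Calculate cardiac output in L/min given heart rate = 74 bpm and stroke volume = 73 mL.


CO = HR * SV
CO = 74 * 73 / 1000
CO = 5.402 L/min


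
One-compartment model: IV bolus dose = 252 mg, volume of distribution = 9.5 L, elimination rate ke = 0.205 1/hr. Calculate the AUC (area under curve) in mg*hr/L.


C0 = Dose/Vd = 252/9.5 = 26.5263 mg/L
AUC = C0/ke = 26.5263/0.205
AUC = 129.4 mg*hr/L


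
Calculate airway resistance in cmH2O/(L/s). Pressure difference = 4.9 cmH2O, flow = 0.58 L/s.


R = dP / flow
R = 4.9 / 0.58
R = 8.448 cmH2O/(L/s)


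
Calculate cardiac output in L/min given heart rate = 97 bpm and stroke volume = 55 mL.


CO = HR * SV
CO = 97 * 55 / 1000
CO = 5.335 L/min


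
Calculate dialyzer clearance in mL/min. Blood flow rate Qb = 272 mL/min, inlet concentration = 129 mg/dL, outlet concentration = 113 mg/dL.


K = Qb * (Cb_in - Cb_out) / Cb_in
K = 272 * (129 - 113) / 129
K = 33.74 mL/min


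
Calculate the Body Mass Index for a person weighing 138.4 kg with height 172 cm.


BMI = weight / height^2
height = 172 cm = 1.72 m
BMI = 138.4 / 1.72^2
BMI = 46.78 kg/m^2


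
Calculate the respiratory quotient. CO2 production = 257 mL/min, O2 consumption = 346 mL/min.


RQ = VCO2 / VO2
RQ = 257 / 346
RQ = 0.7428


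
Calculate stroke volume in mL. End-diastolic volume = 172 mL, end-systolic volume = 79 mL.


SV = EDV - ESV
SV = 172 - 79
SV = 93 mL


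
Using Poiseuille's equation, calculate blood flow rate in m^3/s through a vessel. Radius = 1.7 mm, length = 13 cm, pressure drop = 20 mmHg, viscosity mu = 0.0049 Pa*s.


Q = pi*r^4*dP / (8*mu*L)
r = 0.0017 m, L = 0.13 m
dP = 20 mmHg = 2666.44 Pa
Q = 1.3729e-05 m^3/s


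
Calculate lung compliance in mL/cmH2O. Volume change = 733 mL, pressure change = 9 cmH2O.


C = dV / dP
C = 733 / 9
C = 81.44 mL/cmH2O


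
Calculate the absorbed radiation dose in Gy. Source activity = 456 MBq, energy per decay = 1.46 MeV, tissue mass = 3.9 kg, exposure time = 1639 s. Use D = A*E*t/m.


A = 456 MBq = 4.5600e+08 Bq
E = 1.46 MeV = 2.33892e-13 J
D = A*E*t/m = 4.5600e+08*2.33892e-13*1639/3.9
D = 0.04482 Gy


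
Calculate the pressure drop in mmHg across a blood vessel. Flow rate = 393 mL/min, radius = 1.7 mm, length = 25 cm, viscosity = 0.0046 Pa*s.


dP = 8*mu*L*Q / (pi*r^4)
Q = 393 mL/min = 6.55e-06 m^3/s
dP = 2296.59 Pa = 2296.59 / 133.322 mmHg = 17.23 mmHg


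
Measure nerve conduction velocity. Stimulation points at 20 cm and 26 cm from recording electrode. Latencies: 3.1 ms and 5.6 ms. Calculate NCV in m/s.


Distance = (26 - 20) / 100 = 0.06 m
dt = (5.6 - 3.1) / 1000 = 0.0025 s
NCV = dist / dt = 24 m/s


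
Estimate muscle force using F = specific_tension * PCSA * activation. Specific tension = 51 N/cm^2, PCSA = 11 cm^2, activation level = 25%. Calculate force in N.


F = sigma * PCSA * activation
F = 51 * 11 * 0.25
F = 140.2 N


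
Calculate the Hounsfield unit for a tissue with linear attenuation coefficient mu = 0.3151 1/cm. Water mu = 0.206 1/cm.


HU = ((mu_tissue - mu_water) / mu_water) * 1000
HU = ((0.3151 - 0.206) / 0.206) * 1000
HU = 529.6


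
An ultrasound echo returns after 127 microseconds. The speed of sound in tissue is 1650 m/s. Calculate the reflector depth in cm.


depth = c * t / 2
t = 127 us = 1.2700e-04 s
depth = 1650 * 1.2700e-04 / 2
depth = 0.104775 m = 10.4775 cm


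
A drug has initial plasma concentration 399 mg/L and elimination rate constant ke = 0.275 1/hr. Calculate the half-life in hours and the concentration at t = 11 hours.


t_half = ln(2) / ke = 0.693147 / 0.275 = 2.521 hr
C(t) = C0 * exp(-ke*t) = 399 * exp(-0.275*11)
C(11) = 19.37 mg/L


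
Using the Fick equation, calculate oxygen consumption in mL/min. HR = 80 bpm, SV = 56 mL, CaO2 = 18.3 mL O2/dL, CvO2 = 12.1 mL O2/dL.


CO = HR*SV = 80*56/1000 = 4.48 L/min
a-v O2 diff = 18.3 - 12.1 = 6.2 mL/dL
VO2 = CO * (CaO2-CvO2) * 10 dL/L
VO2 = 4.48 * 6.2 * 10
VO2 = 277.8 mL/min


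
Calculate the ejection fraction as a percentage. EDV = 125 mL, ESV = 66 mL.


SV = EDV - ESV = 125 - 66 = 59 mL
EF = SV/EDV * 100 = 59/125 * 100
EF = 47.2%


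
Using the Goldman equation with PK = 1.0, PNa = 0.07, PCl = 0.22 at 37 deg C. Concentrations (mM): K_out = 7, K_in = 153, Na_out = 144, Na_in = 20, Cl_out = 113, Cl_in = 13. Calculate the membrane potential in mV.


Vm = (RT/F)*ln((PK*Ko + PNa*Nao + PCl*Cli)/(PK*Ki + PNa*Nai + PCl*Clo))
Numer = 19.94, Denom = 179.26
Vm = -58.69 mV


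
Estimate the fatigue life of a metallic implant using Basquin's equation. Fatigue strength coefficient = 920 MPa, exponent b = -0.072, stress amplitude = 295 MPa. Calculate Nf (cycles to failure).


sigma_a = sigma_f' * (2Nf)^b
2Nf = (sigma_a/sigma_f')^(1/b)
2Nf = (295/920)^(1/-0.072)
2Nf = 7254980.8
Nf = 3.6275e+06


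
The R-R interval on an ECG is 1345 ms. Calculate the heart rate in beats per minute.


HR = 60 / RR_interval(s)
RR = 1345 ms = 1.345 s
HR = 60 / 1.345 = 44.61 bpm


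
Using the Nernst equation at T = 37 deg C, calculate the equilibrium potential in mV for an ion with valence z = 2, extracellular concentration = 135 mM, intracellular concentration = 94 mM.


E = (RT/(zF)) * ln(C_out/C_in)
T = 37 + 273.15 = 310.15 K
E = (8.314 * 310.15 / (2 * 96485)) * ln(135/94)
E = 4.837 mV


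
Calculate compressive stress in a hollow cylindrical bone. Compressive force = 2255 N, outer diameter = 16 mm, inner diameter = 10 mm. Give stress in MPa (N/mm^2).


A = pi*(r_o^2 - r_i^2)
r_o = 8 mm, r_i = 5 mm
A = 122.522 mm^2
sigma = F/A = 2255 / 122.522
sigma = 18.4 MPa


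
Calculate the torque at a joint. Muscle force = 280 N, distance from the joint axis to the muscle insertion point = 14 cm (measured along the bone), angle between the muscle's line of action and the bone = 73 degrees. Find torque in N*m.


Torque = F * d * sin(theta)   (moment arm = d*sin(theta))
d = 14 cm = 0.14 m
Torque = 280 * 0.14 * sin(73)
Torque = 37.49 N*m


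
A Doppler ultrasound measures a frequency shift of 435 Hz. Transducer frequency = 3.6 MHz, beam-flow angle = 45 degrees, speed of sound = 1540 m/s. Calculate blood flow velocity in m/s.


v = fd * c / (2 * f0 * cos(theta))
v = 435 * 1540 / (2 * 3.6000e+06 * cos(45))
v = 0.1316 m/s


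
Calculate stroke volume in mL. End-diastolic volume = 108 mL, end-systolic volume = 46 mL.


SV = EDV - ESV
SV = 108 - 46
SV = 62 mL


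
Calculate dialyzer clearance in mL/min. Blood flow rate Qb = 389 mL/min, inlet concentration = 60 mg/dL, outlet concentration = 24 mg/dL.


K = Qb * (Cb_in - Cb_out) / Cb_in
K = 389 * (60 - 24) / 60
K = 233.4 mL/min


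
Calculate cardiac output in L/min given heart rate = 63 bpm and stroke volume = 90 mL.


CO = HR * SV
CO = 63 * 90 / 1000
CO = 5.67 L/min


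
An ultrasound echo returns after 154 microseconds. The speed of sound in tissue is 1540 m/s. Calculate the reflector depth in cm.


depth = c * t / 2
t = 154 us = 1.5400e-04 s
depth = 1540 * 1.5400e-04 / 2
depth = 0.11858 m = 11.858 cm


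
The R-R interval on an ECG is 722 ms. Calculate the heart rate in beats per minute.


HR = 60 / RR_interval(s)
RR = 722 ms = 0.722 s
HR = 60 / 0.722 = 83.1 bpm


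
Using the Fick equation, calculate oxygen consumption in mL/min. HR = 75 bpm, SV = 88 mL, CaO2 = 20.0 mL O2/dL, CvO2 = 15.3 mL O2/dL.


CO = HR*SV = 75*88/1000 = 6.6 L/min
a-v O2 diff = 20.0 - 15.3 = 4.7 mL/dL
VO2 = CO * (CaO2-CvO2) * 10 dL/L
VO2 = 6.6 * 4.7 * 10
VO2 = 310.2 mL/min


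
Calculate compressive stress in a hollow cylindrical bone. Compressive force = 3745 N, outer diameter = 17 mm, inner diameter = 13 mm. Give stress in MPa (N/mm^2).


A = pi*(r_o^2 - r_i^2)
r_o = 8.5 mm, r_i = 6.5 mm
A = 94.2478 mm^2
sigma = F/A = 3745 / 94.2478
sigma = 39.74 MPa


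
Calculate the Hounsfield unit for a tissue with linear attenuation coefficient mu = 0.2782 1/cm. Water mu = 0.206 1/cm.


HU = ((mu_tissue - mu_water) / mu_water) * 1000
HU = ((0.2782 - 0.206) / 0.206) * 1000
HU = 350.5


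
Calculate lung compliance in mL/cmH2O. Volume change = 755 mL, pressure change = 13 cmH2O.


C = dV / dP
C = 755 / 13
C = 58.08 mL/cmH2O


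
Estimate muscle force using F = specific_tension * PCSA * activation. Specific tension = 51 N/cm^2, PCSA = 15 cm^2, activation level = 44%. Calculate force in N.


F = sigma * PCSA * activation
F = 51 * 15 * 0.44
F = 336.6 N


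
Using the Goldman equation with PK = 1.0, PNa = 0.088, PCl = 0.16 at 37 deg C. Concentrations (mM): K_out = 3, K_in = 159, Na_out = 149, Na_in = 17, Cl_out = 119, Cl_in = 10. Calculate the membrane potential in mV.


Vm = (RT/F)*ln((PK*Ko + PNa*Nao + PCl*Cli)/(PK*Ki + PNa*Nai + PCl*Clo))
Numer = 17.712, Denom = 179.536
Vm = -61.9 mV


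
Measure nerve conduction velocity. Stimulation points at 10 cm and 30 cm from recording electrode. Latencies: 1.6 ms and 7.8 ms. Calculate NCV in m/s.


Distance = (30 - 10) / 100 = 0.2 m
dt = (7.8 - 1.6) / 1000 = 0.0062 s
NCV = dist / dt = 32.26 m/s


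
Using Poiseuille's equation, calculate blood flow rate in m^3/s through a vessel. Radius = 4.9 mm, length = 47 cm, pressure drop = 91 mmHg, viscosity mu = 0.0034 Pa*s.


Q = pi*r^4*dP / (8*mu*L)
r = 0.0049 m, L = 0.47 m
dP = 91 mmHg = 12132.302 Pa
Q = 0.001719 m^3/s


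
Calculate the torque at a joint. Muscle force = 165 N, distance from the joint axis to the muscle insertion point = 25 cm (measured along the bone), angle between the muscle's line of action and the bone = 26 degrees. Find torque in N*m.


Torque = F * d * sin(theta)   (moment arm = d*sin(theta))
d = 25 cm = 0.25 m
Torque = 165 * 0.25 * sin(26)
Torque = 18.08 N*m


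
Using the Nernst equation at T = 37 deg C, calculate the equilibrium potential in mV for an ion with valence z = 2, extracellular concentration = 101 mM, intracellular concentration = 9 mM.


E = (RT/(zF)) * ln(C_out/C_in)
T = 37 + 273.15 = 310.15 K
E = (8.314 * 310.15 / (2 * 96485)) * ln(101/9)
E = 32.31 mV


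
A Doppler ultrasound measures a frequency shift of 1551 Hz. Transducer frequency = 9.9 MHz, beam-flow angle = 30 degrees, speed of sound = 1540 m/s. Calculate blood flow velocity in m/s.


v = fd * c / (2 * f0 * cos(theta))
v = 1551 * 1540 / (2 * 9.9000e+06 * cos(30))
v = 0.1393 m/s


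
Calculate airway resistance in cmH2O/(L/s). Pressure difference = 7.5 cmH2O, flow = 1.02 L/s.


R = dP / flow
R = 7.5 / 1.02
R = 7.353 cmH2O/(L/s)


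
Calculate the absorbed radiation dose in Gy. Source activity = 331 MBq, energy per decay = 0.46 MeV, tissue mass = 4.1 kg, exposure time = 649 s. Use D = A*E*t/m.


A = 331 MBq = 3.3100e+08 Bq
E = 0.46 MeV = 7.3692e-14 J
D = A*E*t/m = 3.3100e+08*7.3692e-14*649/4.1
D = 0.003861 Gy


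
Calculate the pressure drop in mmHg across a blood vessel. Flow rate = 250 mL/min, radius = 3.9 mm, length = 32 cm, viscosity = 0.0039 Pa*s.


dP = 8*mu*L*Q / (pi*r^4)
Q = 250 mL/min = 4.16667e-06 m^3/s
dP = 57.2381 Pa = 57.2381 / 133.322 mmHg = 0.4293 mmHg


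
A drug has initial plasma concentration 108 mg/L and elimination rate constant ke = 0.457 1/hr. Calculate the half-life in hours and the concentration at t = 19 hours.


t_half = ln(2) / ke = 0.693147 / 0.457 = 1.517 hr
C(t) = C0 * exp(-ke*t) = 108 * exp(-0.457*19)
C(19) = 0.0183 mg/L


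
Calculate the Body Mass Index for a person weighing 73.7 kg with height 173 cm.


BMI = weight / height^2
height = 173 cm = 1.73 m
BMI = 73.7 / 1.73^2
BMI = 24.62 kg/m^2


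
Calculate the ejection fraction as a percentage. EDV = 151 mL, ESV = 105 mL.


SV = EDV - ESV = 151 - 105 = 46 mL
EF = SV/EDV * 100 = 46/151 * 100
EF = 30.46%


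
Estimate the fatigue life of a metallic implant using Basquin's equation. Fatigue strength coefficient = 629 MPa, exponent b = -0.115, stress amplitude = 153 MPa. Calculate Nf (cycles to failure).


sigma_a = sigma_f' * (2Nf)^b
2Nf = (sigma_a/sigma_f')^(1/b)
2Nf = (153/629)^(1/-0.115)
2Nf = 218160.33
Nf = 1.091e+05


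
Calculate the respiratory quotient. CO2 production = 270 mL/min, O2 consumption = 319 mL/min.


RQ = VCO2 / VO2
RQ = 270 / 319
RQ = 0.8464


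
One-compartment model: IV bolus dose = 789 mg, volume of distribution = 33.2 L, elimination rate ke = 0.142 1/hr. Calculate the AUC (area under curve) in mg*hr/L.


C0 = Dose/Vd = 789/33.2 = 23.7651 mg/L
AUC = C0/ke = 23.7651/0.142
AUC = 167.4 mg*hr/L


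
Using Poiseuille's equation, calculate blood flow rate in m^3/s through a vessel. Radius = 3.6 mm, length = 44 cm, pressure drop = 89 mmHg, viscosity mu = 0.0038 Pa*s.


Q = pi*r^4*dP / (8*mu*L)
r = 0.0036 m, L = 0.44 m
dP = 89 mmHg = 11865.658 Pa
Q = 4.6809e-04 m^3/s


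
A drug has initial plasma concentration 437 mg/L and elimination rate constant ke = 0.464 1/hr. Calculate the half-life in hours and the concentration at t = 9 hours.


t_half = ln(2) / ke = 0.693147 / 0.464 = 1.494 hr
C(t) = C0 * exp(-ke*t) = 437 * exp(-0.464*9)
C(9) = 6.712 mg/L


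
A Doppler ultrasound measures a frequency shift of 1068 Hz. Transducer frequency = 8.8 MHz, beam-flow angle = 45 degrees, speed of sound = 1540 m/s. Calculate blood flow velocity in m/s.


v = fd * c / (2 * f0 * cos(theta))
v = 1068 * 1540 / (2 * 8.8000e+06 * cos(45))
v = 0.1322 m/s


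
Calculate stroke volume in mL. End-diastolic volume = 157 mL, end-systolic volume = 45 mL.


SV = EDV - ESV
SV = 157 - 45
SV = 112 mL


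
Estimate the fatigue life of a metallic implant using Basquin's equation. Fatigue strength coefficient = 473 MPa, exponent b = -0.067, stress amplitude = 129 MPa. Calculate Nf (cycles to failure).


sigma_a = sigma_f' * (2Nf)^b
2Nf = (sigma_a/sigma_f')^(1/b)
2Nf = (129/473)^(1/-0.067)
2Nf = 2.6421754e+08
Nf = 1.3211e+08


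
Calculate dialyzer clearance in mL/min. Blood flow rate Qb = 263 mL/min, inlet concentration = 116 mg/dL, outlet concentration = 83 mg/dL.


K = Qb * (Cb_in - Cb_out) / Cb_in
K = 263 * (116 - 83) / 116
K = 74.82 mL/min


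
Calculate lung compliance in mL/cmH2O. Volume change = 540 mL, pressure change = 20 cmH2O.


C = dV / dP
C = 540 / 20
C = 27 mL/cmH2O


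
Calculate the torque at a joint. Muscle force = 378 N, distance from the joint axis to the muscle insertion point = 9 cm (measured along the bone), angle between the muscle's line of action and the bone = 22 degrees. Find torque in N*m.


Torque = F * d * sin(theta)   (moment arm = d*sin(theta))
d = 9 cm = 0.09 m
Torque = 378 * 0.09 * sin(22)
Torque = 12.74 N*m


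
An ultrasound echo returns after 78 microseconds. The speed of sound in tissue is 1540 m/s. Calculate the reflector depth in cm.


depth = c * t / 2
t = 78 us = 7.8000e-05 s
depth = 1540 * 7.8000e-05 / 2
depth = 0.06006 m = 6.006 cm


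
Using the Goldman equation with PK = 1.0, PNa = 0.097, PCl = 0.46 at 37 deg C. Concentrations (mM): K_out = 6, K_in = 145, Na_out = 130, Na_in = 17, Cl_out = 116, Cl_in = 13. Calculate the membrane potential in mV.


Vm = (RT/F)*ln((PK*Ko + PNa*Nao + PCl*Cli)/(PK*Ki + PNa*Nai + PCl*Clo))
Numer = 24.59, Denom = 200.009
Vm = -56.02 mV


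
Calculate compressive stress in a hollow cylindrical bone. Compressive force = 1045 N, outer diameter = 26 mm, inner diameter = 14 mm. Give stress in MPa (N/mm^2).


A = pi*(r_o^2 - r_i^2)
r_o = 13 mm, r_i = 7 mm
A = 376.991 mm^2
sigma = F/A = 1045 / 376.991
sigma = 2.772 MPa


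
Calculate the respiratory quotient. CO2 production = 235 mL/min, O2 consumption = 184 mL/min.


RQ = VCO2 / VO2
RQ = 235 / 184
RQ = 1.277


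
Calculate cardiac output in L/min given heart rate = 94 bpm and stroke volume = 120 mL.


CO = HR * SV
CO = 94 * 120 / 1000
CO = 11.28 L/min


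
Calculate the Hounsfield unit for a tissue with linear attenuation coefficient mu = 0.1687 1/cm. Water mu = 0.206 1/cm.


HU = ((mu_tissue - mu_water) / mu_water) * 1000
HU = ((0.1687 - 0.206) / 0.206) * 1000
HU = -181.1


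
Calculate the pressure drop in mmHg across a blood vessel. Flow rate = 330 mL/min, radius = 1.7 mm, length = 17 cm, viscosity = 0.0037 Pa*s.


dP = 8*mu*L*Q / (pi*r^4)
Q = 330 mL/min = 5.5e-06 m^3/s
dP = 1054.77 Pa = 1054.77 / 133.322 mmHg = 7.911 mmHg


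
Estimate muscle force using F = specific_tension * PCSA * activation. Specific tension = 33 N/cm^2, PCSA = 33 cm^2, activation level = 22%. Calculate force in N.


F = sigma * PCSA * activation
F = 33 * 33 * 0.22
F = 239.6 N


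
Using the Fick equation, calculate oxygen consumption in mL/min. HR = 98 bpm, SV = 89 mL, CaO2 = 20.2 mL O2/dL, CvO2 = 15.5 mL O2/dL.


CO = HR*SV = 98*89/1000 = 8.722 L/min
a-v O2 diff = 20.2 - 15.5 = 4.7 mL/dL
VO2 = CO * (CaO2-CvO2) * 10 dL/L
VO2 = 8.722 * 4.7 * 10
VO2 = 409.9 mL/min


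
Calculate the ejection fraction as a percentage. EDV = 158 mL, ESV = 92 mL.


SV = EDV - ESV = 158 - 92 = 66 mL
EF = SV/EDV * 100 = 66/158 * 100
EF = 41.77%


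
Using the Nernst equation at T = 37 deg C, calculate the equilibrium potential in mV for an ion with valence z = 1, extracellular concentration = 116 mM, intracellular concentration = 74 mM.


E = (RT/(zF)) * ln(C_out/C_in)
T = 37 + 273.15 = 310.15 K
E = (8.314 * 310.15 / (1 * 96485)) * ln(116/74)
E = 12.01 mV


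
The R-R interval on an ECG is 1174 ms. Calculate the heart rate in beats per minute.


HR = 60 / RR_interval(s)
RR = 1174 ms = 1.174 s
HR = 60 / 1.174 = 51.11 bpm


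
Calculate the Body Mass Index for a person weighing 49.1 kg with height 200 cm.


BMI = weight / height^2
height = 200 cm = 2 m
BMI = 49.1 / 2^2
BMI = 12.28 kg/m^2


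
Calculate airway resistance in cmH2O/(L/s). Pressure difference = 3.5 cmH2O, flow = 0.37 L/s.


R = dP / flow
R = 3.5 / 0.37
R = 9.459 cmH2O/(L/s)


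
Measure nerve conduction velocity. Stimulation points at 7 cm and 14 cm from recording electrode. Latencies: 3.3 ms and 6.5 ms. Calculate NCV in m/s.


Distance = (14 - 7) / 100 = 0.07 m
dt = (6.5 - 3.3) / 1000 = 0.0032 s
NCV = dist / dt = 21.88 m/s


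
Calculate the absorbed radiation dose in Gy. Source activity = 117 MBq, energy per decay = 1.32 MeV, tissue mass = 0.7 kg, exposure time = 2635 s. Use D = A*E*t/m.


A = 117 MBq = 1.1700e+08 Bq
E = 1.32 MeV = 2.11464e-13 J
D = A*E*t/m = 1.1700e+08*2.11464e-13*2635/0.7
D = 0.09313 Gy


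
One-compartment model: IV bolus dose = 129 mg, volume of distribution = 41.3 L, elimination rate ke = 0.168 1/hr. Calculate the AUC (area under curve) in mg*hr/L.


C0 = Dose/Vd = 129/41.3 = 3.12349 mg/L
AUC = C0/ke = 3.12349/0.168
AUC = 18.59 mg*hr/L


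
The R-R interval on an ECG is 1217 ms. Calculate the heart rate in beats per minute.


HR = 60 / RR_interval(s)
RR = 1217 ms = 1.217 s
HR = 60 / 1.217 = 49.3 bpm


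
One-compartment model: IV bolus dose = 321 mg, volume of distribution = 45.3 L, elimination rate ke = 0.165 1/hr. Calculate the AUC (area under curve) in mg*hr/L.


C0 = Dose/Vd = 321/45.3 = 7.08609 mg/L
AUC = C0/ke = 7.08609/0.165
AUC = 42.95 mg*hr/L


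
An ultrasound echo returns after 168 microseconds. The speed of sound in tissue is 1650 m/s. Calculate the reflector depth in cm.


depth = c * t / 2
t = 168 us = 1.6800e-04 s
depth = 1650 * 1.6800e-04 / 2
depth = 0.1386 m = 13.86 cm


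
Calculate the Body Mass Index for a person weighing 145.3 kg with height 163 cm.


BMI = weight / height^2
height = 163 cm = 1.63 m
BMI = 145.3 / 1.63^2
BMI = 54.69 kg/m^2


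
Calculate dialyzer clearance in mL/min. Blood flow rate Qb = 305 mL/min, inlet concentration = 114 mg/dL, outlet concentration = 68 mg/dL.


K = Qb * (Cb_in - Cb_out) / Cb_in
K = 305 * (114 - 68) / 114
K = 123.1 mL/min


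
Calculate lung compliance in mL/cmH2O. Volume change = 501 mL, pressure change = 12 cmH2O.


C = dV / dP
C = 501 / 12
C = 41.75 mL/cmH2O


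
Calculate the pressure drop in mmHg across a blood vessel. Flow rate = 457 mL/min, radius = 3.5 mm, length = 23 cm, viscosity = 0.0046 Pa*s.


dP = 8*mu*L*Q / (pi*r^4)
Q = 457 mL/min = 7.61667e-06 m^3/s
dP = 136.747 Pa = 136.747 / 133.322 mmHg = 1.026 mmHg
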